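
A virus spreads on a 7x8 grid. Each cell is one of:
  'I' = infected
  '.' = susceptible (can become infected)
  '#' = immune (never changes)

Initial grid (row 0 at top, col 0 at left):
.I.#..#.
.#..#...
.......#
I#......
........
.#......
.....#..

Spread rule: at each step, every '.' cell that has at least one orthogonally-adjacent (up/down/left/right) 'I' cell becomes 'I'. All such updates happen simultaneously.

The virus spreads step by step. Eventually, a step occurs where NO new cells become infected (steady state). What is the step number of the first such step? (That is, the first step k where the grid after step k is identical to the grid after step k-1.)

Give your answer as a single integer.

Answer: 11

Derivation:
Step 0 (initial): 2 infected
Step 1: +4 new -> 6 infected
Step 2: +5 new -> 11 infected
Step 3: +4 new -> 15 infected
Step 4: +5 new -> 20 infected
Step 5: +5 new -> 25 infected
Step 6: +5 new -> 30 infected
Step 7: +6 new -> 36 infected
Step 8: +5 new -> 41 infected
Step 9: +5 new -> 46 infected
Step 10: +2 new -> 48 infected
Step 11: +0 new -> 48 infected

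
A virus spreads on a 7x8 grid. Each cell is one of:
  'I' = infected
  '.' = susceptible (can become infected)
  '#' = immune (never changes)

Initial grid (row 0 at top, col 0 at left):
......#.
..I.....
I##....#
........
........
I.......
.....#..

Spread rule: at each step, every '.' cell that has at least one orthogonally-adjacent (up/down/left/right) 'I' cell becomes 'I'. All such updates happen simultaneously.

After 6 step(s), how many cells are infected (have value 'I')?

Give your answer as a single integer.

Step 0 (initial): 3 infected
Step 1: +8 new -> 11 infected
Step 2: +9 new -> 20 infected
Step 3: +8 new -> 28 infected
Step 4: +7 new -> 35 infected
Step 5: +6 new -> 41 infected
Step 6: +4 new -> 45 infected

Answer: 45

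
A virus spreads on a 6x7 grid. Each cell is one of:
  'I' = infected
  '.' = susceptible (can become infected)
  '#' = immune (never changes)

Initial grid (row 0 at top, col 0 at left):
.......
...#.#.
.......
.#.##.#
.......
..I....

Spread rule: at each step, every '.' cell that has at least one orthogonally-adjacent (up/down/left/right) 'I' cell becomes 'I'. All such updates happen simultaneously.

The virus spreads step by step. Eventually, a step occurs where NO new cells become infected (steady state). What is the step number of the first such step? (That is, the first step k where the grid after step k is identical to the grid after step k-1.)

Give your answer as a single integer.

Step 0 (initial): 1 infected
Step 1: +3 new -> 4 infected
Step 2: +5 new -> 9 infected
Step 3: +4 new -> 13 infected
Step 4: +6 new -> 19 infected
Step 5: +6 new -> 25 infected
Step 6: +5 new -> 30 infected
Step 7: +3 new -> 33 infected
Step 8: +2 new -> 35 infected
Step 9: +1 new -> 36 infected
Step 10: +0 new -> 36 infected

Answer: 10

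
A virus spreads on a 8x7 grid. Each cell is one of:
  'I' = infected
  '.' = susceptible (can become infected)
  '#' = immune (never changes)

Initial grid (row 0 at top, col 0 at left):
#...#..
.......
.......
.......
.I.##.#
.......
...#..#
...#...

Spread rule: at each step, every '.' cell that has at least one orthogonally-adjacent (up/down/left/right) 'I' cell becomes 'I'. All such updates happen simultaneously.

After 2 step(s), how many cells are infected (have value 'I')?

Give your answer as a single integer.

Answer: 11

Derivation:
Step 0 (initial): 1 infected
Step 1: +4 new -> 5 infected
Step 2: +6 new -> 11 infected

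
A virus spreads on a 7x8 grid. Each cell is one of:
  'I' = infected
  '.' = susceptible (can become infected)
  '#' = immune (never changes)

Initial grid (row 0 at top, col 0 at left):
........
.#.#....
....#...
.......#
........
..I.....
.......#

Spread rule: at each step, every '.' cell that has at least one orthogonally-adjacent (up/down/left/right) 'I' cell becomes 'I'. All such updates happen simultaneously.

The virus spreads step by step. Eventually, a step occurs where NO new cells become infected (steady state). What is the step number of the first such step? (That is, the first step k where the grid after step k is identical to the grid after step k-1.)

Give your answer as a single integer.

Answer: 11

Derivation:
Step 0 (initial): 1 infected
Step 1: +4 new -> 5 infected
Step 2: +7 new -> 12 infected
Step 3: +8 new -> 20 infected
Step 4: +8 new -> 28 infected
Step 5: +6 new -> 34 infected
Step 6: +6 new -> 40 infected
Step 7: +4 new -> 44 infected
Step 8: +4 new -> 48 infected
Step 9: +2 new -> 50 infected
Step 10: +1 new -> 51 infected
Step 11: +0 new -> 51 infected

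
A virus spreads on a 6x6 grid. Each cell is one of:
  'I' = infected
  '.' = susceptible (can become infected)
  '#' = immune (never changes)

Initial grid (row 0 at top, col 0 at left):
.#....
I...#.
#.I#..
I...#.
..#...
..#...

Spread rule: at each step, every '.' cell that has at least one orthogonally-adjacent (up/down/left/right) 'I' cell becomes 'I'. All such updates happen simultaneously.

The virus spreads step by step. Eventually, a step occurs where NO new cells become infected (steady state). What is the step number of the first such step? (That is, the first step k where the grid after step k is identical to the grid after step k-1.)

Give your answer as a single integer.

Answer: 9

Derivation:
Step 0 (initial): 3 infected
Step 1: +7 new -> 10 infected
Step 2: +5 new -> 15 infected
Step 3: +3 new -> 18 infected
Step 4: +3 new -> 21 infected
Step 5: +3 new -> 24 infected
Step 6: +3 new -> 27 infected
Step 7: +1 new -> 28 infected
Step 8: +1 new -> 29 infected
Step 9: +0 new -> 29 infected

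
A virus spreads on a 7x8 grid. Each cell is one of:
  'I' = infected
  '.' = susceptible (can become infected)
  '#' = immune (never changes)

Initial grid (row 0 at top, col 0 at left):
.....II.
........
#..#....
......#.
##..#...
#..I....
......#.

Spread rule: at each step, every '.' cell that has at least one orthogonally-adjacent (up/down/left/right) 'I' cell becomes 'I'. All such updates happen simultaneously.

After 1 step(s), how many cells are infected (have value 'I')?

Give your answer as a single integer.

Step 0 (initial): 3 infected
Step 1: +8 new -> 11 infected

Answer: 11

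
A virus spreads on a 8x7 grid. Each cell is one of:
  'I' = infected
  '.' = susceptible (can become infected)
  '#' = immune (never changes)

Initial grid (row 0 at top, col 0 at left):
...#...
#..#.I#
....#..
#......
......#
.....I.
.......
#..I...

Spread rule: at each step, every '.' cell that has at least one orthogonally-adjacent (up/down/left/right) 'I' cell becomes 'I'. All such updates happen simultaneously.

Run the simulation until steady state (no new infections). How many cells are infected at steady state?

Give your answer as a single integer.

Answer: 48

Derivation:
Step 0 (initial): 3 infected
Step 1: +10 new -> 13 infected
Step 2: +11 new -> 24 infected
Step 3: +6 new -> 30 infected
Step 4: +4 new -> 34 infected
Step 5: +4 new -> 38 infected
Step 6: +3 new -> 41 infected
Step 7: +2 new -> 43 infected
Step 8: +3 new -> 46 infected
Step 9: +1 new -> 47 infected
Step 10: +1 new -> 48 infected
Step 11: +0 new -> 48 infected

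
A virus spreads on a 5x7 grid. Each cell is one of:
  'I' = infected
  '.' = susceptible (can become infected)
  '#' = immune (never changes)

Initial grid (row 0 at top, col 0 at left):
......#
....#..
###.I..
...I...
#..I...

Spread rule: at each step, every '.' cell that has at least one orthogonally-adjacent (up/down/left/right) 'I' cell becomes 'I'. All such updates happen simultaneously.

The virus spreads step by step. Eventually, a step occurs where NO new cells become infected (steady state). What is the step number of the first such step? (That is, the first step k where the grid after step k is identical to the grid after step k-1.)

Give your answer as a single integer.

Answer: 7

Derivation:
Step 0 (initial): 3 infected
Step 1: +6 new -> 9 infected
Step 2: +7 new -> 16 infected
Step 3: +7 new -> 23 infected
Step 4: +3 new -> 26 infected
Step 5: +2 new -> 28 infected
Step 6: +1 new -> 29 infected
Step 7: +0 new -> 29 infected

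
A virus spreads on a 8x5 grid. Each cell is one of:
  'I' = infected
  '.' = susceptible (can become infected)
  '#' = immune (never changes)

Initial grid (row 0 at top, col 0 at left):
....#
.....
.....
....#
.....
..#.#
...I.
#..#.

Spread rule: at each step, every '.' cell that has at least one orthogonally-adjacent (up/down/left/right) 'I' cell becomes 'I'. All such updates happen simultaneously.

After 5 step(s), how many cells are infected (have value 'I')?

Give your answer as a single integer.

Step 0 (initial): 1 infected
Step 1: +3 new -> 4 infected
Step 2: +4 new -> 8 infected
Step 3: +6 new -> 14 infected
Step 4: +4 new -> 18 infected
Step 5: +5 new -> 23 infected

Answer: 23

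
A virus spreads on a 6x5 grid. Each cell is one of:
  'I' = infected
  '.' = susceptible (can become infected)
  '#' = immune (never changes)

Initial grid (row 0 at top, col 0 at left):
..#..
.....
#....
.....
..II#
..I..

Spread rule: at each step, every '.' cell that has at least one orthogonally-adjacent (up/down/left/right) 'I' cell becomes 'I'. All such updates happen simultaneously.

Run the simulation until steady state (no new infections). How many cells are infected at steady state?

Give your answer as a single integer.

Step 0 (initial): 3 infected
Step 1: +5 new -> 8 infected
Step 2: +7 new -> 15 infected
Step 3: +5 new -> 20 infected
Step 4: +3 new -> 23 infected
Step 5: +3 new -> 26 infected
Step 6: +1 new -> 27 infected
Step 7: +0 new -> 27 infected

Answer: 27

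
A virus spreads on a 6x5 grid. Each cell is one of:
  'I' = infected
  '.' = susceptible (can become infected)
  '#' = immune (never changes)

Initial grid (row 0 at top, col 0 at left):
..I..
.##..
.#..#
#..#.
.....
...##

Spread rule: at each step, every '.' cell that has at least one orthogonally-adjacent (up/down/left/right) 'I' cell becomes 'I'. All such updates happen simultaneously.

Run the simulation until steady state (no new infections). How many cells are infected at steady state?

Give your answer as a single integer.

Answer: 22

Derivation:
Step 0 (initial): 1 infected
Step 1: +2 new -> 3 infected
Step 2: +3 new -> 6 infected
Step 3: +3 new -> 9 infected
Step 4: +2 new -> 11 infected
Step 5: +1 new -> 12 infected
Step 6: +2 new -> 14 infected
Step 7: +3 new -> 17 infected
Step 8: +3 new -> 20 infected
Step 9: +2 new -> 22 infected
Step 10: +0 new -> 22 infected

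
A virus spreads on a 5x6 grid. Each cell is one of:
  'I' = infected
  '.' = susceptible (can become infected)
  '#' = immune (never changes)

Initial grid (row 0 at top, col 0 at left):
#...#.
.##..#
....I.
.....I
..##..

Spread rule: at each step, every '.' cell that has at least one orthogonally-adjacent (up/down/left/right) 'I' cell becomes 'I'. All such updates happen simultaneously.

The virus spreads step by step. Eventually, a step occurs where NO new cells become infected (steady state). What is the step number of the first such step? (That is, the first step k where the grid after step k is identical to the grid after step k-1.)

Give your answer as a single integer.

Step 0 (initial): 2 infected
Step 1: +5 new -> 7 infected
Step 2: +4 new -> 11 infected
Step 3: +3 new -> 14 infected
Step 4: +3 new -> 17 infected
Step 5: +4 new -> 21 infected
Step 6: +1 new -> 22 infected
Step 7: +0 new -> 22 infected

Answer: 7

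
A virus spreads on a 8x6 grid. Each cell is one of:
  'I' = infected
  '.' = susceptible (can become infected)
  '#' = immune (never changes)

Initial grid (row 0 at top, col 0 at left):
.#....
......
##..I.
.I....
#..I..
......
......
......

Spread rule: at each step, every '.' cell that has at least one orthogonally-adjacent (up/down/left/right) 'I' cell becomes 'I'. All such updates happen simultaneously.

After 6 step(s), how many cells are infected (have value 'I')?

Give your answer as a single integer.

Step 0 (initial): 3 infected
Step 1: +11 new -> 14 infected
Step 2: +10 new -> 24 infected
Step 3: +9 new -> 33 infected
Step 4: +7 new -> 40 infected
Step 5: +3 new -> 43 infected
Step 6: +1 new -> 44 infected

Answer: 44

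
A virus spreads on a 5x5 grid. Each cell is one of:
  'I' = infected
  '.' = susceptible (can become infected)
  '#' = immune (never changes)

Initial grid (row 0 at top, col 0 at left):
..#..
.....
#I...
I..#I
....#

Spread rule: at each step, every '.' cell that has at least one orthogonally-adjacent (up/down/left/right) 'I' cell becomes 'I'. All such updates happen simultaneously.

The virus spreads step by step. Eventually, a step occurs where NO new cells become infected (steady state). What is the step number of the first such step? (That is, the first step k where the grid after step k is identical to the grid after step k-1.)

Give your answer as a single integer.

Step 0 (initial): 3 infected
Step 1: +5 new -> 8 infected
Step 2: +7 new -> 15 infected
Step 3: +4 new -> 19 infected
Step 4: +2 new -> 21 infected
Step 5: +0 new -> 21 infected

Answer: 5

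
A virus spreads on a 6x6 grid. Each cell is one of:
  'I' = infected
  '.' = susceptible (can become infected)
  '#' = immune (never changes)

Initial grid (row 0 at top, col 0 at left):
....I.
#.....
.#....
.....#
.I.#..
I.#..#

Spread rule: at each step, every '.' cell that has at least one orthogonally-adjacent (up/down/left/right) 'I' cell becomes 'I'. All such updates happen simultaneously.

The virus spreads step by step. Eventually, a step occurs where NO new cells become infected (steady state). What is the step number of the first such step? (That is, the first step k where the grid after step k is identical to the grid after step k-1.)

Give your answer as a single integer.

Step 0 (initial): 3 infected
Step 1: +7 new -> 10 infected
Step 2: +6 new -> 16 infected
Step 3: +8 new -> 24 infected
Step 4: +3 new -> 27 infected
Step 5: +2 new -> 29 infected
Step 6: +1 new -> 30 infected
Step 7: +0 new -> 30 infected

Answer: 7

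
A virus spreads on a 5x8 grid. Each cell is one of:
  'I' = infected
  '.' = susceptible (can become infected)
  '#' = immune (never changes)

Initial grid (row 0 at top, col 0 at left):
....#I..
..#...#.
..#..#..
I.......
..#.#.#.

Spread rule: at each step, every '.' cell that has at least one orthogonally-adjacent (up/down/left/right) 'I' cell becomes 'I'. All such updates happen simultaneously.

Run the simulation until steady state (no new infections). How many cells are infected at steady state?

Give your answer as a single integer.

Answer: 32

Derivation:
Step 0 (initial): 2 infected
Step 1: +5 new -> 7 infected
Step 2: +6 new -> 13 infected
Step 3: +6 new -> 19 infected
Step 4: +6 new -> 25 infected
Step 5: +4 new -> 29 infected
Step 6: +3 new -> 32 infected
Step 7: +0 new -> 32 infected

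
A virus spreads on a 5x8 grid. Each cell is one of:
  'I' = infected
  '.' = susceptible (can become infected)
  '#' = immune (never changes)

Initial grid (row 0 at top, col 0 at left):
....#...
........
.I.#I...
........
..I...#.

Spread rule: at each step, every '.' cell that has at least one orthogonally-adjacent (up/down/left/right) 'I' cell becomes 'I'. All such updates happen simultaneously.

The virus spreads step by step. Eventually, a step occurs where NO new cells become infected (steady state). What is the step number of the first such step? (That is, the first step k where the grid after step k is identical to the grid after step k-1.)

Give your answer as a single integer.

Step 0 (initial): 3 infected
Step 1: +10 new -> 13 infected
Step 2: +11 new -> 24 infected
Step 3: +8 new -> 32 infected
Step 4: +3 new -> 35 infected
Step 5: +2 new -> 37 infected
Step 6: +0 new -> 37 infected

Answer: 6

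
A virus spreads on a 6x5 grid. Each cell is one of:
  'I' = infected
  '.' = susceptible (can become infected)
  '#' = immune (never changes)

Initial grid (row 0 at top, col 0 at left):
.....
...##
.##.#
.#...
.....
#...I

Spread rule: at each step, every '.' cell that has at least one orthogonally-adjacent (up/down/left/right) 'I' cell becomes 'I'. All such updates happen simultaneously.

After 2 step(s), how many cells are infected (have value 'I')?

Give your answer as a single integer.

Answer: 6

Derivation:
Step 0 (initial): 1 infected
Step 1: +2 new -> 3 infected
Step 2: +3 new -> 6 infected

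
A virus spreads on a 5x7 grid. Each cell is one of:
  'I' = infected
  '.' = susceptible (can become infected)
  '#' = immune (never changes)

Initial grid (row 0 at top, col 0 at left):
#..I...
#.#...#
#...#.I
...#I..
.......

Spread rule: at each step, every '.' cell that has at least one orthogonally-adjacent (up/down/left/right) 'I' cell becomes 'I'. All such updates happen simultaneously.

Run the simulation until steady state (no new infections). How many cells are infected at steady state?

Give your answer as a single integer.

Answer: 28

Derivation:
Step 0 (initial): 3 infected
Step 1: +7 new -> 10 infected
Step 2: +8 new -> 18 infected
Step 3: +4 new -> 22 infected
Step 4: +3 new -> 25 infected
Step 5: +2 new -> 27 infected
Step 6: +1 new -> 28 infected
Step 7: +0 new -> 28 infected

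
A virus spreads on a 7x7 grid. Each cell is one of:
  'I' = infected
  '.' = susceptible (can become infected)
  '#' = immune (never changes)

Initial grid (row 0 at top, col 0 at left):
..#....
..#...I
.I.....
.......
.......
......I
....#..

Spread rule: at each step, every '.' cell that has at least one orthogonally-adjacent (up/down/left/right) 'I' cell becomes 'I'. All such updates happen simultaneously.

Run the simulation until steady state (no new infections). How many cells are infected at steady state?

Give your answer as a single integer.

Answer: 46

Derivation:
Step 0 (initial): 3 infected
Step 1: +10 new -> 13 infected
Step 2: +13 new -> 26 infected
Step 3: +11 new -> 37 infected
Step 4: +7 new -> 44 infected
Step 5: +2 new -> 46 infected
Step 6: +0 new -> 46 infected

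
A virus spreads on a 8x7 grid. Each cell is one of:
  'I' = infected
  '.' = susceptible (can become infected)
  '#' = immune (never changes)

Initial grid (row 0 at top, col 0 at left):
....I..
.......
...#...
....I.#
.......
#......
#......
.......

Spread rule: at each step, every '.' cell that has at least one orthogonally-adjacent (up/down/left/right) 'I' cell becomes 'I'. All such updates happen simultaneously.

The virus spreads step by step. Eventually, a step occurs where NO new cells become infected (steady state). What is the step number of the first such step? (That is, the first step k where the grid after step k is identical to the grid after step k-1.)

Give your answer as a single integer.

Answer: 9

Derivation:
Step 0 (initial): 2 infected
Step 1: +7 new -> 9 infected
Step 2: +9 new -> 18 infected
Step 3: +11 new -> 29 infected
Step 4: +10 new -> 39 infected
Step 5: +8 new -> 47 infected
Step 6: +3 new -> 50 infected
Step 7: +1 new -> 51 infected
Step 8: +1 new -> 52 infected
Step 9: +0 new -> 52 infected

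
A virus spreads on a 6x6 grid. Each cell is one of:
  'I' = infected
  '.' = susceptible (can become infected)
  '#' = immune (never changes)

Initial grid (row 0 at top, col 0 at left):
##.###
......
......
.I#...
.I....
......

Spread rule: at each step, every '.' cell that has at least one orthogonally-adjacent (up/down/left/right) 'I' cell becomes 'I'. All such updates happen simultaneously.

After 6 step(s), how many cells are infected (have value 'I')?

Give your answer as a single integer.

Step 0 (initial): 2 infected
Step 1: +5 new -> 7 infected
Step 2: +6 new -> 13 infected
Step 3: +6 new -> 19 infected
Step 4: +6 new -> 25 infected
Step 5: +4 new -> 29 infected
Step 6: +1 new -> 30 infected

Answer: 30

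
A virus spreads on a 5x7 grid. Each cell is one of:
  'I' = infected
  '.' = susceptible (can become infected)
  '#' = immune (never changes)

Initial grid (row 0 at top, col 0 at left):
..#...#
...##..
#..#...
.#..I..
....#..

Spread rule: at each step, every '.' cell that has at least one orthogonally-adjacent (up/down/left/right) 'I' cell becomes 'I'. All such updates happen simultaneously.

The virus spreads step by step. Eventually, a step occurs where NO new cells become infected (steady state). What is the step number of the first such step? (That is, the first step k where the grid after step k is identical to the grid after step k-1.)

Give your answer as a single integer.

Step 0 (initial): 1 infected
Step 1: +3 new -> 4 infected
Step 2: +5 new -> 9 infected
Step 3: +5 new -> 14 infected
Step 4: +5 new -> 19 infected
Step 5: +3 new -> 22 infected
Step 6: +4 new -> 26 infected
Step 7: +1 new -> 27 infected
Step 8: +0 new -> 27 infected

Answer: 8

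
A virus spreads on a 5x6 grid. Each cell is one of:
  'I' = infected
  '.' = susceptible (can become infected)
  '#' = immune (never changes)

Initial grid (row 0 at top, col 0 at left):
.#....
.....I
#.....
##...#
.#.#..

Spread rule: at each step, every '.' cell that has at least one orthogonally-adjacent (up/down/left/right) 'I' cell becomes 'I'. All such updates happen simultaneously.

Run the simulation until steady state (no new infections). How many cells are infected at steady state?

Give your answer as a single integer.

Step 0 (initial): 1 infected
Step 1: +3 new -> 4 infected
Step 2: +3 new -> 7 infected
Step 3: +4 new -> 11 infected
Step 4: +5 new -> 16 infected
Step 5: +4 new -> 20 infected
Step 6: +2 new -> 22 infected
Step 7: +0 new -> 22 infected

Answer: 22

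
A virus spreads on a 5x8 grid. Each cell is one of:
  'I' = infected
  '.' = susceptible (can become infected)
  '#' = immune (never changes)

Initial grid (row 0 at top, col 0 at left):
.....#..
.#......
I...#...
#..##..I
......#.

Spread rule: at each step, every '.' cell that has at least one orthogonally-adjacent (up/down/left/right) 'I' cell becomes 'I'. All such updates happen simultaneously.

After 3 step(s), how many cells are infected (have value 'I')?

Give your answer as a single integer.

Step 0 (initial): 2 infected
Step 1: +5 new -> 7 infected
Step 2: +6 new -> 13 infected
Step 3: +9 new -> 22 infected

Answer: 22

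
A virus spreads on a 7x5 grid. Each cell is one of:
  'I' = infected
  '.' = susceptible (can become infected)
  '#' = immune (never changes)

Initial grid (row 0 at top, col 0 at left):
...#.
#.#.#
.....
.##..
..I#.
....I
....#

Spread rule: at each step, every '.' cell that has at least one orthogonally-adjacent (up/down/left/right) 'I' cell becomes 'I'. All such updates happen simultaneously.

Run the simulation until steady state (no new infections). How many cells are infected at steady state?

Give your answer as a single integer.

Answer: 26

Derivation:
Step 0 (initial): 2 infected
Step 1: +4 new -> 6 infected
Step 2: +5 new -> 11 infected
Step 3: +5 new -> 16 infected
Step 4: +3 new -> 19 infected
Step 5: +3 new -> 22 infected
Step 6: +1 new -> 23 infected
Step 7: +1 new -> 24 infected
Step 8: +2 new -> 26 infected
Step 9: +0 new -> 26 infected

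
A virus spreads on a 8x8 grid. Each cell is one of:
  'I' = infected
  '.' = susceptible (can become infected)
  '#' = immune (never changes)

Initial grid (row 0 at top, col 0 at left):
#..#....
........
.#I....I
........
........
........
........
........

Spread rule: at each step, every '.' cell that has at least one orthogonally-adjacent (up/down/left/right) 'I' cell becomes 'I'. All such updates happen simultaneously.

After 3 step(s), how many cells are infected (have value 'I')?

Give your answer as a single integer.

Answer: 33

Derivation:
Step 0 (initial): 2 infected
Step 1: +6 new -> 8 infected
Step 2: +12 new -> 20 infected
Step 3: +13 new -> 33 infected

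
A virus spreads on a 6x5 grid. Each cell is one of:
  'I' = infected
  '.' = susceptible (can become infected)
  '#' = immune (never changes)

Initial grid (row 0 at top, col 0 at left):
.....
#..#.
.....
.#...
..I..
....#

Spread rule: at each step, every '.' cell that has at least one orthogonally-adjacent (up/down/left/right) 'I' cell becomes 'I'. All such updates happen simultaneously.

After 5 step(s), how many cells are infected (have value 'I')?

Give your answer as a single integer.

Step 0 (initial): 1 infected
Step 1: +4 new -> 5 infected
Step 2: +6 new -> 11 infected
Step 3: +6 new -> 17 infected
Step 4: +4 new -> 21 infected
Step 5: +3 new -> 24 infected

Answer: 24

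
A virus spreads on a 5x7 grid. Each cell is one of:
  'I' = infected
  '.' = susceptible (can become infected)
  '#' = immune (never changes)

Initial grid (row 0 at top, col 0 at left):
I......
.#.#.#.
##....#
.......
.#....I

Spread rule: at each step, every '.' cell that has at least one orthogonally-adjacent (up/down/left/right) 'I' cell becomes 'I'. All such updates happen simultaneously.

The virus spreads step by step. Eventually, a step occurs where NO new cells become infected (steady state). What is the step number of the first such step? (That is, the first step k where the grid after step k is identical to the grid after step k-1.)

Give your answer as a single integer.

Step 0 (initial): 2 infected
Step 1: +4 new -> 6 infected
Step 2: +3 new -> 9 infected
Step 3: +5 new -> 14 infected
Step 4: +5 new -> 19 infected
Step 5: +4 new -> 23 infected
Step 6: +2 new -> 25 infected
Step 7: +2 new -> 27 infected
Step 8: +1 new -> 28 infected
Step 9: +0 new -> 28 infected

Answer: 9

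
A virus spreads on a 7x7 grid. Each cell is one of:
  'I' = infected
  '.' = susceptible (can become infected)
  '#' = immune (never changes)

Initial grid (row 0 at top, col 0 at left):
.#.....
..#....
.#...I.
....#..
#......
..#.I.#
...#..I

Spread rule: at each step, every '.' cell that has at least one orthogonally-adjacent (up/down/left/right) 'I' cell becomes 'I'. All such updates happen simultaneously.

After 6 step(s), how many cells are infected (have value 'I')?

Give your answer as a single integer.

Step 0 (initial): 3 infected
Step 1: +9 new -> 12 infected
Step 2: +7 new -> 19 infected
Step 3: +7 new -> 26 infected
Step 4: +3 new -> 29 infected
Step 5: +3 new -> 32 infected
Step 6: +3 new -> 35 infected

Answer: 35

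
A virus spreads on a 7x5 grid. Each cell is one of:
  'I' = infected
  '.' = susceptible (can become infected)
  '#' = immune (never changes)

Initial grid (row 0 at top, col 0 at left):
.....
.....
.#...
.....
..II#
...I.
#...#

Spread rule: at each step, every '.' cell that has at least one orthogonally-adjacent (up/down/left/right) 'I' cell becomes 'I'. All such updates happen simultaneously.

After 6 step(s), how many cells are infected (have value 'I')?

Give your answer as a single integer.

Step 0 (initial): 3 infected
Step 1: +6 new -> 9 infected
Step 2: +7 new -> 16 infected
Step 3: +6 new -> 22 infected
Step 4: +5 new -> 27 infected
Step 5: +3 new -> 30 infected
Step 6: +1 new -> 31 infected

Answer: 31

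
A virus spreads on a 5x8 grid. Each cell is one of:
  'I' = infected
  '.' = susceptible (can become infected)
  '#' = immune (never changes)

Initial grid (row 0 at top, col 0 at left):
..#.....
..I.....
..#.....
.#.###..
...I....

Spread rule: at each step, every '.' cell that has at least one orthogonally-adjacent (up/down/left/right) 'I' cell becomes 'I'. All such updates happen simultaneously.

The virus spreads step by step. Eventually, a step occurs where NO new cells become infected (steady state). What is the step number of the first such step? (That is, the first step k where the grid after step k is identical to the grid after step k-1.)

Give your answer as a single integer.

Answer: 7

Derivation:
Step 0 (initial): 2 infected
Step 1: +4 new -> 6 infected
Step 2: +9 new -> 15 infected
Step 3: +7 new -> 22 infected
Step 4: +6 new -> 28 infected
Step 5: +4 new -> 32 infected
Step 6: +2 new -> 34 infected
Step 7: +0 new -> 34 infected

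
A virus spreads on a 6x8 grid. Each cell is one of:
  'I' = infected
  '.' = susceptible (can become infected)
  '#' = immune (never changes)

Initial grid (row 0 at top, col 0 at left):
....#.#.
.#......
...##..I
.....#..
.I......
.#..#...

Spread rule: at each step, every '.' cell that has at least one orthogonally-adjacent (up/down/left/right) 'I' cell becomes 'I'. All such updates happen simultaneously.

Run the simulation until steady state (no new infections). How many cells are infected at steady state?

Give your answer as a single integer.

Step 0 (initial): 2 infected
Step 1: +6 new -> 8 infected
Step 2: +11 new -> 19 infected
Step 3: +8 new -> 27 infected
Step 4: +7 new -> 34 infected
Step 5: +4 new -> 38 infected
Step 6: +2 new -> 40 infected
Step 7: +0 new -> 40 infected

Answer: 40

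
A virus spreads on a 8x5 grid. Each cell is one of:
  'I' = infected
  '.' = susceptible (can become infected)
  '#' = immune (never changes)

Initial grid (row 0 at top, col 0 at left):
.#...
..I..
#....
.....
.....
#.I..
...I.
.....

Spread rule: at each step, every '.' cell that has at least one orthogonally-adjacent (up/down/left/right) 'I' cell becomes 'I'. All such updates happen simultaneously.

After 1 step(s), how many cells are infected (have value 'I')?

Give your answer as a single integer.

Answer: 13

Derivation:
Step 0 (initial): 3 infected
Step 1: +10 new -> 13 infected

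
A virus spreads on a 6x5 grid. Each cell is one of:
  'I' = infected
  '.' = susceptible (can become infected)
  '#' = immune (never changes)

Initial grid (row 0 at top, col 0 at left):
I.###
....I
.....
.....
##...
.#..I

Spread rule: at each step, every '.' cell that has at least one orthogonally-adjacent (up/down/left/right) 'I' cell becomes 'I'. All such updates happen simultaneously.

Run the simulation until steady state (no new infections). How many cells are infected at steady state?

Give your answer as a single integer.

Answer: 23

Derivation:
Step 0 (initial): 3 infected
Step 1: +6 new -> 9 infected
Step 2: +7 new -> 16 infected
Step 3: +5 new -> 21 infected
Step 4: +2 new -> 23 infected
Step 5: +0 new -> 23 infected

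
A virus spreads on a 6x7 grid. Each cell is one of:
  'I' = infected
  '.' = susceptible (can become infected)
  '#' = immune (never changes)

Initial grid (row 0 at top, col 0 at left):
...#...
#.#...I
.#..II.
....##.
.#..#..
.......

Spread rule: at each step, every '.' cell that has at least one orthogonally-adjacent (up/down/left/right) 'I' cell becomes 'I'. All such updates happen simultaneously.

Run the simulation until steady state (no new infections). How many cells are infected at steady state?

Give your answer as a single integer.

Answer: 30

Derivation:
Step 0 (initial): 3 infected
Step 1: +5 new -> 8 infected
Step 2: +6 new -> 14 infected
Step 3: +3 new -> 17 infected
Step 4: +5 new -> 22 infected
Step 5: +4 new -> 26 infected
Step 6: +3 new -> 29 infected
Step 7: +1 new -> 30 infected
Step 8: +0 new -> 30 infected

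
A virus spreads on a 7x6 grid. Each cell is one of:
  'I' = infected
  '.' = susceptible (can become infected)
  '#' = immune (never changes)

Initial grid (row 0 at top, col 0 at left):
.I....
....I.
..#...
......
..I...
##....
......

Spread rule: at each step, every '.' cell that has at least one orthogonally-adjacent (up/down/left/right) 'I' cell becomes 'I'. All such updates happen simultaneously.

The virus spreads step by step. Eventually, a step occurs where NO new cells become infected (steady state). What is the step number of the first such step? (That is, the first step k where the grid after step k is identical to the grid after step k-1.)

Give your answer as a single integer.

Step 0 (initial): 3 infected
Step 1: +11 new -> 14 infected
Step 2: +14 new -> 28 infected
Step 3: +7 new -> 35 infected
Step 4: +3 new -> 38 infected
Step 5: +1 new -> 39 infected
Step 6: +0 new -> 39 infected

Answer: 6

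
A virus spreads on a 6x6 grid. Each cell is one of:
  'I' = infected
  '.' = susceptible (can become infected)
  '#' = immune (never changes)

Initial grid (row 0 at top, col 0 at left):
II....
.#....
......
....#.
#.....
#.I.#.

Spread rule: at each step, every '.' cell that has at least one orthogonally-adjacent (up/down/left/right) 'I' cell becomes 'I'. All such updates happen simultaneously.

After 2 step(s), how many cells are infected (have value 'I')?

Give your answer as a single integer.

Step 0 (initial): 3 infected
Step 1: +5 new -> 8 infected
Step 2: +6 new -> 14 infected

Answer: 14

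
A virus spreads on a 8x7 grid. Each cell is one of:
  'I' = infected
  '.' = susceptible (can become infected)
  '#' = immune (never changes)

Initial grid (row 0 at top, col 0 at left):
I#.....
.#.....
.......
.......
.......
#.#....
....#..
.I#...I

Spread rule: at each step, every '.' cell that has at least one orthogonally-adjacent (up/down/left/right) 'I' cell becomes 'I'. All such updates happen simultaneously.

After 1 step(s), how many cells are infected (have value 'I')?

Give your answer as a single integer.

Answer: 8

Derivation:
Step 0 (initial): 3 infected
Step 1: +5 new -> 8 infected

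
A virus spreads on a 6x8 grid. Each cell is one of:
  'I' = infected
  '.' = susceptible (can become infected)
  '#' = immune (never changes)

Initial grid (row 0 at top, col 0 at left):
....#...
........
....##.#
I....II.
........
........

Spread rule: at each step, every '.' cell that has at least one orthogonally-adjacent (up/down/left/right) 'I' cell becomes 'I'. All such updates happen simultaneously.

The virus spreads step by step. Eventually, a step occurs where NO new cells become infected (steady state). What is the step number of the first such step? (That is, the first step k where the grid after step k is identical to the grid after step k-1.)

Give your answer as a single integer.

Answer: 6

Derivation:
Step 0 (initial): 3 infected
Step 1: +8 new -> 11 infected
Step 2: +11 new -> 22 infected
Step 3: +12 new -> 34 infected
Step 4: +8 new -> 42 infected
Step 5: +2 new -> 44 infected
Step 6: +0 new -> 44 infected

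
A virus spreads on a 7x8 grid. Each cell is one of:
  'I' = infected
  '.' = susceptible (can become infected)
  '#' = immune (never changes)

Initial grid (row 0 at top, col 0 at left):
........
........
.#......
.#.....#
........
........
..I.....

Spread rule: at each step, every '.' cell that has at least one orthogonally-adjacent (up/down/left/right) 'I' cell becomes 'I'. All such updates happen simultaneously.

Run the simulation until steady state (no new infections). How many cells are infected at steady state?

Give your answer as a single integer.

Answer: 53

Derivation:
Step 0 (initial): 1 infected
Step 1: +3 new -> 4 infected
Step 2: +5 new -> 9 infected
Step 3: +6 new -> 15 infected
Step 4: +6 new -> 21 infected
Step 5: +7 new -> 28 infected
Step 6: +8 new -> 36 infected
Step 7: +7 new -> 43 infected
Step 8: +4 new -> 47 infected
Step 9: +3 new -> 50 infected
Step 10: +2 new -> 52 infected
Step 11: +1 new -> 53 infected
Step 12: +0 new -> 53 infected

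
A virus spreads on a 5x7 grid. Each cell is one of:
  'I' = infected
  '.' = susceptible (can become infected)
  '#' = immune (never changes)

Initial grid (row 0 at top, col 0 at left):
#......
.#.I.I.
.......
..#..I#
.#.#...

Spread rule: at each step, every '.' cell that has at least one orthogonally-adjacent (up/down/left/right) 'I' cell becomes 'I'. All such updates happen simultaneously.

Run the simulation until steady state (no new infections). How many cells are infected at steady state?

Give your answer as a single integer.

Step 0 (initial): 3 infected
Step 1: +9 new -> 12 infected
Step 2: +9 new -> 21 infected
Step 3: +2 new -> 23 infected
Step 4: +2 new -> 25 infected
Step 5: +2 new -> 27 infected
Step 6: +1 new -> 28 infected
Step 7: +0 new -> 28 infected

Answer: 28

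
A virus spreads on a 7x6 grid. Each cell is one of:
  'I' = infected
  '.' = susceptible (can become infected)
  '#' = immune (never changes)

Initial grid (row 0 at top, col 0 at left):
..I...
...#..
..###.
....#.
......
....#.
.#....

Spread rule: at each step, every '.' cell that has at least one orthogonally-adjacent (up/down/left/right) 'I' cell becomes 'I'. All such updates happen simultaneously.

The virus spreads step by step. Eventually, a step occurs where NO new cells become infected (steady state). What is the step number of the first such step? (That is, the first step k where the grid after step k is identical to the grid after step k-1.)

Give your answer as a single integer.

Step 0 (initial): 1 infected
Step 1: +3 new -> 4 infected
Step 2: +3 new -> 7 infected
Step 3: +4 new -> 11 infected
Step 4: +3 new -> 14 infected
Step 5: +4 new -> 18 infected
Step 6: +5 new -> 23 infected
Step 7: +4 new -> 27 infected
Step 8: +5 new -> 32 infected
Step 9: +2 new -> 34 infected
Step 10: +1 new -> 35 infected
Step 11: +0 new -> 35 infected

Answer: 11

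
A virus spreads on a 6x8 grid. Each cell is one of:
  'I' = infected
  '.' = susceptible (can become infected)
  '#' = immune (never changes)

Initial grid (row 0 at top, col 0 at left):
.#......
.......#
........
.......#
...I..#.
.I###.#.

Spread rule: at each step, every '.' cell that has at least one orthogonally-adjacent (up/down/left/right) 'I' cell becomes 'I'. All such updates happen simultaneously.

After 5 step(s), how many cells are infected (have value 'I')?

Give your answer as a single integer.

Step 0 (initial): 2 infected
Step 1: +5 new -> 7 infected
Step 2: +6 new -> 13 infected
Step 3: +7 new -> 20 infected
Step 4: +7 new -> 27 infected
Step 5: +5 new -> 32 infected

Answer: 32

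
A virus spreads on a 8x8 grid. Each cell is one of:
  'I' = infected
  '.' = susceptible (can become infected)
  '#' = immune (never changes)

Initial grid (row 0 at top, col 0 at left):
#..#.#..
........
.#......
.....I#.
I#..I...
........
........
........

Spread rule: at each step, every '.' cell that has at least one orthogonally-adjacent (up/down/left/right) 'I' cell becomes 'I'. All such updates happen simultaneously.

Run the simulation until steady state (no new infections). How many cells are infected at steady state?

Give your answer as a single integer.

Step 0 (initial): 3 infected
Step 1: +7 new -> 10 infected
Step 2: +13 new -> 23 infected
Step 3: +14 new -> 37 infected
Step 4: +13 new -> 50 infected
Step 5: +6 new -> 56 infected
Step 6: +2 new -> 58 infected
Step 7: +0 new -> 58 infected

Answer: 58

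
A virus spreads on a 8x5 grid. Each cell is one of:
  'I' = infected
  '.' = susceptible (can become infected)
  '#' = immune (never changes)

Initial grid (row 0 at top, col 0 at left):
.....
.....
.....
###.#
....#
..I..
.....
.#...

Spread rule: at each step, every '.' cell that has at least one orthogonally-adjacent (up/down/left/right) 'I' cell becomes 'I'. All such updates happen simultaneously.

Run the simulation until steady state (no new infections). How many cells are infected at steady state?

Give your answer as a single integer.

Answer: 34

Derivation:
Step 0 (initial): 1 infected
Step 1: +4 new -> 5 infected
Step 2: +7 new -> 12 infected
Step 3: +5 new -> 17 infected
Step 4: +3 new -> 20 infected
Step 5: +3 new -> 23 infected
Step 6: +4 new -> 27 infected
Step 7: +4 new -> 31 infected
Step 8: +2 new -> 33 infected
Step 9: +1 new -> 34 infected
Step 10: +0 new -> 34 infected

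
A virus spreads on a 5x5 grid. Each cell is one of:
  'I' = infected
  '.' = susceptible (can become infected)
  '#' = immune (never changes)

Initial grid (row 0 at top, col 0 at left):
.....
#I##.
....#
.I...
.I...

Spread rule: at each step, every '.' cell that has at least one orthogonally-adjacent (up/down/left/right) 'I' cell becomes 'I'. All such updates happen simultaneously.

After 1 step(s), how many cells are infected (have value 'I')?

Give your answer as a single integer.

Answer: 9

Derivation:
Step 0 (initial): 3 infected
Step 1: +6 new -> 9 infected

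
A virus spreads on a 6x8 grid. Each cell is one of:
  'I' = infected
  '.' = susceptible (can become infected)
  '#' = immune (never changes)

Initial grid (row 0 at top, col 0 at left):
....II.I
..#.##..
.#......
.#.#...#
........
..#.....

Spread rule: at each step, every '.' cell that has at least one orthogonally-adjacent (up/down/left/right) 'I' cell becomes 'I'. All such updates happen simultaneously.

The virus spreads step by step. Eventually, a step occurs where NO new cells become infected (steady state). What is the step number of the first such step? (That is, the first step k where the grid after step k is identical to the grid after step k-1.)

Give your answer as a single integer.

Step 0 (initial): 3 infected
Step 1: +3 new -> 6 infected
Step 2: +4 new -> 10 infected
Step 3: +3 new -> 13 infected
Step 4: +6 new -> 19 infected
Step 5: +5 new -> 24 infected
Step 6: +6 new -> 30 infected
Step 7: +6 new -> 36 infected
Step 8: +3 new -> 39 infected
Step 9: +1 new -> 40 infected
Step 10: +0 new -> 40 infected

Answer: 10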